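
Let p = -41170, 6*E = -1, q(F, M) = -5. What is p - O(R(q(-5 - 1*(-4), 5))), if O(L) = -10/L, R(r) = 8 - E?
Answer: -2017270/49 ≈ -41169.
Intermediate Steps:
E = -1/6 (E = (1/6)*(-1) = -1/6 ≈ -0.16667)
R(r) = 49/6 (R(r) = 8 - 1*(-1/6) = 8 + 1/6 = 49/6)
p - O(R(q(-5 - 1*(-4), 5))) = -41170 - (-10)/49/6 = -41170 - (-10)*6/49 = -41170 - 1*(-60/49) = -41170 + 60/49 = -2017270/49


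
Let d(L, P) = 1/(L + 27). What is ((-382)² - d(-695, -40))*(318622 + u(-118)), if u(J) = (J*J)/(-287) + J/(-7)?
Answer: 318316875700383/6847 ≈ 4.6490e+10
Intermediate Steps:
d(L, P) = 1/(27 + L)
u(J) = -J/7 - J²/287 (u(J) = J²*(-1/287) + J*(-⅐) = -J²/287 - J/7 = -J/7 - J²/287)
((-382)² - d(-695, -40))*(318622 + u(-118)) = ((-382)² - 1/(27 - 695))*(318622 - 1/287*(-118)*(41 - 118)) = (145924 - 1/(-668))*(318622 - 1/287*(-118)*(-77)) = (145924 - 1*(-1/668))*(318622 - 1298/41) = (145924 + 1/668)*(13062204/41) = (97477233/668)*(13062204/41) = 318316875700383/6847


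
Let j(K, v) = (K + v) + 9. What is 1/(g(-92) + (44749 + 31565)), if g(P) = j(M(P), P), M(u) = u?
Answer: 1/76139 ≈ 1.3134e-5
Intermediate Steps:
j(K, v) = 9 + K + v
g(P) = 9 + 2*P (g(P) = 9 + P + P = 9 + 2*P)
1/(g(-92) + (44749 + 31565)) = 1/((9 + 2*(-92)) + (44749 + 31565)) = 1/((9 - 184) + 76314) = 1/(-175 + 76314) = 1/76139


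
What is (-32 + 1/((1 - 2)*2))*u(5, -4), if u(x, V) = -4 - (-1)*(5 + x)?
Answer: -195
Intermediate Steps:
u(x, V) = 1 + x (u(x, V) = -4 - (-5 - x) = -4 + (5 + x) = 1 + x)
(-32 + 1/((1 - 2)*2))*u(5, -4) = (-32 + 1/((1 - 2)*2))*(1 + 5) = (-32 + 1/(-1*2))*6 = (-32 + 1/(-2))*6 = (-32 - ½)*6 = -65/2*6 = -195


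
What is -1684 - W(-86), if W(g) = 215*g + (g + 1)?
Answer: 16891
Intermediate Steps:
W(g) = 1 + 216*g (W(g) = 215*g + (1 + g) = 1 + 216*g)
-1684 - W(-86) = -1684 - (1 + 216*(-86)) = -1684 - (1 - 18576) = -1684 - 1*(-18575) = -1684 + 18575 = 16891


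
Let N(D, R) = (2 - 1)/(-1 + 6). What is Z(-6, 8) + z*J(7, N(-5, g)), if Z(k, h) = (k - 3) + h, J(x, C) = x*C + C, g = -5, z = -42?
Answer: -341/5 ≈ -68.200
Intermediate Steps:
N(D, R) = ⅕ (N(D, R) = 1/5 = 1*(⅕) = ⅕)
J(x, C) = C + C*x (J(x, C) = C*x + C = C + C*x)
Z(k, h) = -3 + h + k (Z(k, h) = (-3 + k) + h = -3 + h + k)
Z(-6, 8) + z*J(7, N(-5, g)) = (-3 + 8 - 6) - 42*(1 + 7)/5 = -1 - 42*8/5 = -1 - 336/5 = -341/5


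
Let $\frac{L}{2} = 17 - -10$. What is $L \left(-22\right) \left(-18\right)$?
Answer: $21384$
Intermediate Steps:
$L = 54$ ($L = 2 \left(17 - -10\right) = 2 \left(17 + 10\right) = 2 \cdot 27 = 54$)
$L \left(-22\right) \left(-18\right) = 54 \left(-22\right) \left(-18\right) = \left(-1188\right) \left(-18\right) = 21384$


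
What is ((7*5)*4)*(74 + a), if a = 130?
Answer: 28560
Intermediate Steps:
((7*5)*4)*(74 + a) = ((7*5)*4)*(74 + 130) = (35*4)*204 = 140*204 = 28560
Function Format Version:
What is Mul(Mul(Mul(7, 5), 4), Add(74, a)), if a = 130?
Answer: 28560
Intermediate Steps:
Mul(Mul(Mul(7, 5), 4), Add(74, a)) = Mul(Mul(Mul(7, 5), 4), Add(74, 130)) = Mul(Mul(35, 4), 204) = Mul(140, 204) = 28560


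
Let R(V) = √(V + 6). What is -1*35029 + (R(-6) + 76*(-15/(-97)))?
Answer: -3396673/97 ≈ -35017.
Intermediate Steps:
R(V) = √(6 + V)
-1*35029 + (R(-6) + 76*(-15/(-97))) = -1*35029 + (√(6 - 6) + 76*(-15/(-97))) = -35029 + (√0 + 76*(-15*(-1/97))) = -35029 + (0 + 76*(15/97)) = -35029 + (0 + 1140/97) = -35029 + 1140/97 = -3396673/97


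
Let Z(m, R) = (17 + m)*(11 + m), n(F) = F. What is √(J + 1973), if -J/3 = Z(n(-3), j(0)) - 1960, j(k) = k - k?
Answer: √7517 ≈ 86.701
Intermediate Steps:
j(k) = 0
Z(m, R) = (11 + m)*(17 + m)
J = 5544 (J = -3*((187 + (-3)² + 28*(-3)) - 1960) = -3*((187 + 9 - 84) - 1960) = -3*(112 - 1960) = -3*(-1848) = 5544)
√(J + 1973) = √(5544 + 1973) = √7517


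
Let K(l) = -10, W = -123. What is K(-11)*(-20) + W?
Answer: 77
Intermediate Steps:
K(-11)*(-20) + W = -10*(-20) - 123 = 200 - 123 = 77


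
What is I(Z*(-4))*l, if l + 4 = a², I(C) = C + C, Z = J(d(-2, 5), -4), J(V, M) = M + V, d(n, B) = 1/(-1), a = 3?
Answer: 200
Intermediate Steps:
d(n, B) = -1
Z = -5 (Z = -4 - 1 = -5)
I(C) = 2*C
l = 5 (l = -4 + 3² = -4 + 9 = 5)
I(Z*(-4))*l = (2*(-5*(-4)))*5 = (2*20)*5 = 40*5 = 200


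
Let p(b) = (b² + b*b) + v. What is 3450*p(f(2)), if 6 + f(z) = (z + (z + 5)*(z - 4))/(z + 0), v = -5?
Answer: 976350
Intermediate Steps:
f(z) = -6 + (z + (-4 + z)*(5 + z))/z (f(z) = -6 + (z + (z + 5)*(z - 4))/(z + 0) = -6 + (z + (5 + z)*(-4 + z))/z = -6 + (z + (-4 + z)*(5 + z))/z)
p(b) = -5 + 2*b² (p(b) = (b² + b*b) - 5 = (b² + b²) - 5 = 2*b² - 5 = -5 + 2*b²)
3450*p(f(2)) = 3450*(-5 + 2*(-4 + 2 - 20/2)²) = 3450*(-5 + 2*(-4 + 2 - 20*½)²) = 3450*(-5 + 2*(-4 + 2 - 10)²) = 3450*(-5 + 2*(-12)²) = 3450*(-5 + 2*144) = 3450*(-5 + 288) = 3450*283 = 976350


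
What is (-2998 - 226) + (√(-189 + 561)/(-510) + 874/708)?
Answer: -1140859/354 - √93/255 ≈ -3222.8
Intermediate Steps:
(-2998 - 226) + (√(-189 + 561)/(-510) + 874/708) = -3224 + (√372*(-1/510) + 874*(1/708)) = -3224 + ((2*√93)*(-1/510) + 437/354) = -3224 + (-√93/255 + 437/354) = -3224 + (437/354 - √93/255) = -1140859/354 - √93/255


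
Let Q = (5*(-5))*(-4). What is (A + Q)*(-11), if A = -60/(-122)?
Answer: -67430/61 ≈ -1105.4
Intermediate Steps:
Q = 100 (Q = -25*(-4) = 100)
A = 30/61 (A = -60*(-1/122) = 30/61 ≈ 0.49180)
(A + Q)*(-11) = (30/61 + 100)*(-11) = (6130/61)*(-11) = -67430/61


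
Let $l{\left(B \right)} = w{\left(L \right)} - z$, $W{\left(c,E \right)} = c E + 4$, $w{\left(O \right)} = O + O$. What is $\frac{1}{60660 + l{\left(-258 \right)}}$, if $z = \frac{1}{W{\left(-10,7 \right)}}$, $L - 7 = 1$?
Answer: $\frac{66}{4004617} \approx 1.6481 \cdot 10^{-5}$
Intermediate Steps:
$L = 8$ ($L = 7 + 1 = 8$)
$w{\left(O \right)} = 2 O$
$W{\left(c,E \right)} = 4 + E c$ ($W{\left(c,E \right)} = E c + 4 = 4 + E c$)
$z = - \frac{1}{66}$ ($z = \frac{1}{4 + 7 \left(-10\right)} = \frac{1}{4 - 70} = \frac{1}{-66} = - \frac{1}{66} \approx -0.015152$)
$l{\left(B \right)} = \frac{1057}{66}$ ($l{\left(B \right)} = 2 \cdot 8 - - \frac{1}{66} = 16 + \frac{1}{66} = \frac{1057}{66}$)
$\frac{1}{60660 + l{\left(-258 \right)}} = \frac{1}{60660 + \frac{1057}{66}} = \frac{1}{\frac{4004617}{66}} = \frac{66}{4004617}$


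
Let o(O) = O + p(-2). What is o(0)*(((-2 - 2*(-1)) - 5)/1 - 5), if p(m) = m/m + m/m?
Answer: -20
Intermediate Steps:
p(m) = 2 (p(m) = 1 + 1 = 2)
o(O) = 2 + O (o(O) = O + 2 = 2 + O)
o(0)*(((-2 - 2*(-1)) - 5)/1 - 5) = (2 + 0)*(((-2 - 2*(-1)) - 5)/1 - 5) = 2*(((-2 + 2) - 5)*1 - 5) = 2*((0 - 5)*1 - 5) = 2*(-5*1 - 5) = 2*(-5 - 5) = 2*(-10) = -20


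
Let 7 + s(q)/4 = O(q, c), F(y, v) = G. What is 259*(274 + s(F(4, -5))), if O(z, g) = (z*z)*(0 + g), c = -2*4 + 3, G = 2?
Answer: 42994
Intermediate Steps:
F(y, v) = 2
c = -5 (c = -8 + 3 = -5)
O(z, g) = g*z² (O(z, g) = z²*g = g*z²)
s(q) = -28 - 20*q² (s(q) = -28 + 4*(-5*q²) = -28 - 20*q²)
259*(274 + s(F(4, -5))) = 259*(274 + (-28 - 20*2²)) = 259*(274 + (-28 - 20*4)) = 259*(274 + (-28 - 80)) = 259*(274 - 108) = 259*166 = 42994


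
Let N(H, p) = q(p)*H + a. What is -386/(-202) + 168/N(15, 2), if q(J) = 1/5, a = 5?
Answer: 2314/101 ≈ 22.911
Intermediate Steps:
q(J) = 1/5
N(H, p) = 5 + H/5 (N(H, p) = H/5 + 5 = 5 + H/5)
-386/(-202) + 168/N(15, 2) = -386/(-202) + 168/(5 + (1/5)*15) = -386*(-1/202) + 168/(5 + 3) = 193/101 + 168/8 = 193/101 + 168*(1/8) = 193/101 + 21 = 2314/101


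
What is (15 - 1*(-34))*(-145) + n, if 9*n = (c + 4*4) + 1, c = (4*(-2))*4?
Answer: -21320/3 ≈ -7106.7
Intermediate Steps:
c = -32 (c = -8*4 = -32)
n = -5/3 (n = ((-32 + 4*4) + 1)/9 = ((-32 + 16) + 1)/9 = (-16 + 1)/9 = (⅑)*(-15) = -5/3 ≈ -1.6667)
(15 - 1*(-34))*(-145) + n = (15 - 1*(-34))*(-145) - 5/3 = (15 + 34)*(-145) - 5/3 = 49*(-145) - 5/3 = -7105 - 5/3 = -21320/3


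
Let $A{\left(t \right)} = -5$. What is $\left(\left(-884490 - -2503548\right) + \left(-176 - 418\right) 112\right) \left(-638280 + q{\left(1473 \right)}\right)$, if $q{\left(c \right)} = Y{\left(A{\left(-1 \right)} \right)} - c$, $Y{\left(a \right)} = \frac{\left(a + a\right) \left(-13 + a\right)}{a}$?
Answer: $-993291616170$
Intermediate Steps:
$Y{\left(a \right)} = -26 + 2 a$ ($Y{\left(a \right)} = \frac{2 a \left(-13 + a\right)}{a} = -26 + 2 a$)
$q{\left(c \right)} = -36 - c$ ($q{\left(c \right)} = \left(-26 + 2 \left(-5\right)\right) - c = \left(-26 - 10\right) - c = -36 - c$)
$\left(\left(-884490 - -2503548\right) + \left(-176 - 418\right) 112\right) \left(-638280 + q{\left(1473 \right)}\right) = \left(\left(-884490 - -2503548\right) + \left(-176 - 418\right) 112\right) \left(-638280 - 1509\right) = \left(\left(-884490 + 2503548\right) - 66528\right) \left(-638280 - 1509\right) = \left(1619058 - 66528\right) \left(-638280 - 1509\right) = 1552530 \left(-639789\right) = -993291616170$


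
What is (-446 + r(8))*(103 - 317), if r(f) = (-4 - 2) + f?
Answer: 95016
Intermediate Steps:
r(f) = -6 + f
(-446 + r(8))*(103 - 317) = (-446 + (-6 + 8))*(103 - 317) = (-446 + 2)*(-214) = -444*(-214) = 95016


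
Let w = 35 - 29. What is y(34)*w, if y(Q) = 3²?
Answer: 54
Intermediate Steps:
y(Q) = 9
w = 6
y(34)*w = 9*6 = 54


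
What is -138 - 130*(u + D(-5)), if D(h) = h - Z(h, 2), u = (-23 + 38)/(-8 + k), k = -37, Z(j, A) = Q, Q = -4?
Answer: 106/3 ≈ 35.333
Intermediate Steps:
Z(j, A) = -4
u = -1/3 (u = (-23 + 38)/(-8 - 37) = 15/(-45) = 15*(-1/45) = -1/3 ≈ -0.33333)
D(h) = 4 + h (D(h) = h - 1*(-4) = h + 4 = 4 + h)
-138 - 130*(u + D(-5)) = -138 - 130*(-1/3 + (4 - 5)) = -138 - 130*(-1/3 - 1) = -138 - 130*(-4/3) = -138 + 520/3 = 106/3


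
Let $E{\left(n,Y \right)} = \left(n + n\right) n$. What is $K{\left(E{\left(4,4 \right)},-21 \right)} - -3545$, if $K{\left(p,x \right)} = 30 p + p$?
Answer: $4537$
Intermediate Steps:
$E{\left(n,Y \right)} = 2 n^{2}$ ($E{\left(n,Y \right)} = 2 n n = 2 n^{2}$)
$K{\left(p,x \right)} = 31 p$
$K{\left(E{\left(4,4 \right)},-21 \right)} - -3545 = 31 \cdot 2 \cdot 4^{2} - -3545 = 31 \cdot 2 \cdot 16 + 3545 = 31 \cdot 32 + 3545 = 992 + 3545 = 4537$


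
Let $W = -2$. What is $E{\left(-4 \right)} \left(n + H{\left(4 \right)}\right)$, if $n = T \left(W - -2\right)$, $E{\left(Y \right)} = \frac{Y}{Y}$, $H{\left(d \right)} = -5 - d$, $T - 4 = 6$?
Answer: $-9$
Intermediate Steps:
$T = 10$ ($T = 4 + 6 = 10$)
$E{\left(Y \right)} = 1$
$n = 0$ ($n = 10 \left(-2 - -2\right) = 10 \left(-2 + 2\right) = 10 \cdot 0 = 0$)
$E{\left(-4 \right)} \left(n + H{\left(4 \right)}\right) = 1 \left(0 - 9\right) = 1 \left(-9\right) = -9$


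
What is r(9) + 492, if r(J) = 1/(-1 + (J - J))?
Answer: 491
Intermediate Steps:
r(J) = -1 (r(J) = 1/(-1 + 0) = 1/(-1) = -1)
r(9) + 492 = -1 + 492 = 491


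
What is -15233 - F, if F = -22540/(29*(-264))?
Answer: -29161597/1914 ≈ -15236.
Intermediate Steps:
F = 5635/1914 (F = -22540/(-7656) = -22540*(-1/7656) = 5635/1914 ≈ 2.9441)
-15233 - F = -15233 - 1*5635/1914 = -15233 - 5635/1914 = -29161597/1914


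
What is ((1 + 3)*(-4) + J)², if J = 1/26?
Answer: 172225/676 ≈ 254.77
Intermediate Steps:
J = 1/26 ≈ 0.038462
((1 + 3)*(-4) + J)² = ((1 + 3)*(-4) + 1/26)² = (4*(-4) + 1/26)² = (-16 + 1/26)² = (-415/26)² = 172225/676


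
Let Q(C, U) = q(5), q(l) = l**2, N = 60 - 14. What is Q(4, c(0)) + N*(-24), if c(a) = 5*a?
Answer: -1079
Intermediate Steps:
N = 46
Q(C, U) = 25 (Q(C, U) = 5**2 = 25)
Q(4, c(0)) + N*(-24) = 25 + 46*(-24) = 25 - 1104 = -1079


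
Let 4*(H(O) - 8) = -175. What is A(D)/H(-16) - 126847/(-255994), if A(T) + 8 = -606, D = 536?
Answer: 646860385/36607142 ≈ 17.670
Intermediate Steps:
A(T) = -614 (A(T) = -8 - 606 = -614)
H(O) = -143/4 (H(O) = 8 + (1/4)*(-175) = 8 - 175/4 = -143/4)
A(D)/H(-16) - 126847/(-255994) = -614/(-143/4) - 126847/(-255994) = -614*(-4/143) - 126847*(-1/255994) = 2456/143 + 126847/255994 = 646860385/36607142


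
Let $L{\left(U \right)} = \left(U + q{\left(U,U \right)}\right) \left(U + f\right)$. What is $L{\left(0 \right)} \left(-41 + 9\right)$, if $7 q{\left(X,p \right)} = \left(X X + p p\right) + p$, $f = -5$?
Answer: $0$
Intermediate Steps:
$q{\left(X,p \right)} = \frac{p}{7} + \frac{X^{2}}{7} + \frac{p^{2}}{7}$ ($q{\left(X,p \right)} = \frac{\left(X X + p p\right) + p}{7} = \frac{\left(X^{2} + p^{2}\right) + p}{7} = \frac{p + X^{2} + p^{2}}{7} = \frac{p}{7} + \frac{X^{2}}{7} + \frac{p^{2}}{7}$)
$L{\left(U \right)} = \left(-5 + U\right) \left(\frac{2 U^{2}}{7} + \frac{8 U}{7}\right)$ ($L{\left(U \right)} = \left(U + \left(\frac{U}{7} + \frac{U^{2}}{7} + \frac{U^{2}}{7}\right)\right) \left(U - 5\right) = \left(U + \left(\frac{U}{7} + \frac{2 U^{2}}{7}\right)\right) \left(-5 + U\right) = \left(\frac{2 U^{2}}{7} + \frac{8 U}{7}\right) \left(-5 + U\right) = \left(-5 + U\right) \left(\frac{2 U^{2}}{7} + \frac{8 U}{7}\right)$)
$L{\left(0 \right)} \left(-41 + 9\right) = \frac{2}{7} \cdot 0 \left(-20 + 0^{2} - 0\right) \left(-41 + 9\right) = \frac{2}{7} \cdot 0 \left(-20 + 0 + 0\right) \left(-32\right) = \frac{2}{7} \cdot 0 \left(-20\right) \left(-32\right) = 0 \left(-32\right) = 0$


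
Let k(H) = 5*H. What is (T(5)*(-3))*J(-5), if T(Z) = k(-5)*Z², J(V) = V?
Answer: -9375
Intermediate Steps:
T(Z) = -25*Z² (T(Z) = (5*(-5))*Z² = -25*Z²)
(T(5)*(-3))*J(-5) = (-25*5²*(-3))*(-5) = (-25*25*(-3))*(-5) = -625*(-3)*(-5) = 1875*(-5) = -9375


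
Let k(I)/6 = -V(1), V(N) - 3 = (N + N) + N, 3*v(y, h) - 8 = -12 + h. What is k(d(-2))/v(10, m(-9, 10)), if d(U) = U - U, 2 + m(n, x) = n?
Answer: 36/5 ≈ 7.2000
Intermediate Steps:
m(n, x) = -2 + n
v(y, h) = -4/3 + h/3 (v(y, h) = 8/3 + (-12 + h)/3 = 8/3 + (-4 + h/3) = -4/3 + h/3)
d(U) = 0
V(N) = 3 + 3*N (V(N) = 3 + ((N + N) + N) = 3 + (2*N + N) = 3 + 3*N)
k(I) = -36 (k(I) = 6*(-(3 + 3*1)) = 6*(-(3 + 3)) = 6*(-1*6) = 6*(-6) = -36)
k(d(-2))/v(10, m(-9, 10)) = -36/(-4/3 + (-2 - 9)/3) = -36/(-4/3 + (1/3)*(-11)) = -36/(-4/3 - 11/3) = -36/(-5) = -36*(-1/5) = 36/5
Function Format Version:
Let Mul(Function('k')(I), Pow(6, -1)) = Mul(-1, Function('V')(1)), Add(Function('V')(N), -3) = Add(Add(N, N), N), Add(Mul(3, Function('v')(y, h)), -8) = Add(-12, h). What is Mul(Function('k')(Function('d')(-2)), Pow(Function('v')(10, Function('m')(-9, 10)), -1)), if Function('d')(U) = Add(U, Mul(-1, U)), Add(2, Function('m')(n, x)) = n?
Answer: Rational(36, 5) ≈ 7.2000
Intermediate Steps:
Function('m')(n, x) = Add(-2, n)
Function('v')(y, h) = Add(Rational(-4, 3), Mul(Rational(1, 3), h)) (Function('v')(y, h) = Add(Rational(8, 3), Mul(Rational(1, 3), Add(-12, h))) = Add(Rational(8, 3), Add(-4, Mul(Rational(1, 3), h))) = Add(Rational(-4, 3), Mul(Rational(1, 3), h)))
Function('d')(U) = 0
Function('V')(N) = Add(3, Mul(3, N)) (Function('V')(N) = Add(3, Add(Add(N, N), N)) = Add(3, Add(Mul(2, N), N)) = Add(3, Mul(3, N)))
Function('k')(I) = -36 (Function('k')(I) = Mul(6, Mul(-1, Add(3, Mul(3, 1)))) = Mul(6, Mul(-1, Add(3, 3))) = Mul(6, Mul(-1, 6)) = Mul(6, -6) = -36)
Mul(Function('k')(Function('d')(-2)), Pow(Function('v')(10, Function('m')(-9, 10)), -1)) = Mul(-36, Pow(Add(Rational(-4, 3), Mul(Rational(1, 3), Add(-2, -9))), -1)) = Mul(-36, Pow(Add(Rational(-4, 3), Mul(Rational(1, 3), -11)), -1)) = Mul(-36, Pow(Add(Rational(-4, 3), Rational(-11, 3)), -1)) = Mul(-36, Pow(-5, -1)) = Mul(-36, Rational(-1, 5)) = Rational(36, 5)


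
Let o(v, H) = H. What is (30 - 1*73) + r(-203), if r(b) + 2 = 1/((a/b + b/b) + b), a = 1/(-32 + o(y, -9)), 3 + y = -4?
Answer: -75664348/1681245 ≈ -45.005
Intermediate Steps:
y = -7 (y = -3 - 4 = -7)
a = -1/41 (a = 1/(-32 - 9) = 1/(-41) = -1/41 ≈ -0.024390)
r(b) = -2 + 1/(1 + b - 1/(41*b)) (r(b) = -2 + 1/((-1/(41*b) + b/b) + b) = -2 + 1/((-1/(41*b) + 1) + b) = -2 + 1/((1 - 1/(41*b)) + b) = -2 + 1/(1 + b - 1/(41*b)))
(30 - 1*73) + r(-203) = (30 - 1*73) + (2 - 82*(-203)**2 - 41*(-203))/(-1 + 41*(-203) + 41*(-203)**2) = (30 - 73) + (2 - 82*41209 + 8323)/(-1 - 8323 + 41*41209) = -43 + (2 - 3379138 + 8323)/(-1 - 8323 + 1689569) = -43 - 3370813/1681245 = -75664348/1681245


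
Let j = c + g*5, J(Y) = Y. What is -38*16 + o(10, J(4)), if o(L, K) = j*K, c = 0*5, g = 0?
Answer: -608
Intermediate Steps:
c = 0
j = 0 (j = 0 + 0*5 = 0 + 0 = 0)
o(L, K) = 0 (o(L, K) = 0*K = 0)
-38*16 + o(10, J(4)) = -38*16 + 0 = -608 + 0 = -608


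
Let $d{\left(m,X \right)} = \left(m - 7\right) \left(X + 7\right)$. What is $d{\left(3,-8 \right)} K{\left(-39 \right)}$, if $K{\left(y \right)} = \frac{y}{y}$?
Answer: $4$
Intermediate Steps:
$d{\left(m,X \right)} = \left(-7 + m\right) \left(7 + X\right)$
$K{\left(y \right)} = 1$
$d{\left(3,-8 \right)} K{\left(-39 \right)} = \left(-49 - -56 + 7 \cdot 3 - 24\right) 1 = \left(-49 + 56 + 21 - 24\right) 1 = 4 \cdot 1 = 4$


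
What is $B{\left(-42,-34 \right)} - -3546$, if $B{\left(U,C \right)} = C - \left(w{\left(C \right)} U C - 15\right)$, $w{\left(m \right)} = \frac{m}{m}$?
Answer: $2099$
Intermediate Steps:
$w{\left(m \right)} = 1$
$B{\left(U,C \right)} = 15 + C - C U$ ($B{\left(U,C \right)} = C - \left(1 U C - 15\right) = C - \left(U C - 15\right) = C - \left(C U - 15\right) = C - \left(-15 + C U\right) = 15 + C - C U$)
$B{\left(-42,-34 \right)} - -3546 = \left(15 - 34 - \left(-34\right) \left(-42\right)\right) - -3546 = \left(15 - 34 - 1428\right) + 3546 = -1447 + 3546 = 2099$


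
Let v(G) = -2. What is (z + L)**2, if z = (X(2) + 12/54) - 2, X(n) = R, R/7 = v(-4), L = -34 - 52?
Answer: 839056/81 ≈ 10359.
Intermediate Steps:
L = -86
R = -14 (R = 7*(-2) = -14)
X(n) = -14
z = -142/9 (z = (-14 + 12/54) - 2 = (-14 + 12*(1/54)) - 2 = (-14 + 2/9) - 2 = -124/9 - 2 = -142/9 ≈ -15.778)
(z + L)**2 = (-142/9 - 86)**2 = (-916/9)**2 = 839056/81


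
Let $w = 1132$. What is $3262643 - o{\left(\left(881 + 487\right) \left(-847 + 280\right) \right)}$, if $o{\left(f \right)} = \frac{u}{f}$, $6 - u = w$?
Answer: $\frac{1265344308841}{387828} \approx 3.2626 \cdot 10^{6}$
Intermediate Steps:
$u = -1126$ ($u = 6 - 1132 = -1126$)
$o{\left(f \right)} = - \frac{1126}{f}$
$3262643 - o{\left(\left(881 + 487\right) \left(-847 + 280\right) \right)} = 3262643 - - \frac{1126}{\left(881 + 487\right) \left(-847 + 280\right)} = 3262643 - - \frac{1126}{1368 \left(-567\right)} = 3262643 - - \frac{1126}{-775656} = 3262643 - \left(-1126\right) \left(- \frac{1}{775656}\right) = 3262643 - \frac{563}{387828} = \frac{1265344308841}{387828}$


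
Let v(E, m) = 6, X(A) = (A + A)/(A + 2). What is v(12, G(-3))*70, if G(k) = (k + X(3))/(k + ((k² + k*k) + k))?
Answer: 420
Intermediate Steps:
X(A) = 2*A/(2 + A) (X(A) = (2*A)/(2 + A) = 2*A/(2 + A))
G(k) = (6/5 + k)/(2*k + 2*k²) (G(k) = (k + 2*3/(2 + 3))/(k + ((k² + k*k) + k)) = (k + 2*3/5)/(k + ((k² + k²) + k)) = (k + 2*3*(⅕))/(k + (2*k² + k)) = (k + 6/5)/(k + (k + 2*k²)) = (6/5 + k)/(2*k + 2*k²))
v(12, G(-3))*70 = 6*70 = 420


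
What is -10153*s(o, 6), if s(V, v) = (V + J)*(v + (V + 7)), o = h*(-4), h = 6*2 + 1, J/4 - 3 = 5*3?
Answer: 7919340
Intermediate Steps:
J = 72 (J = 12 + 4*(5*3) = 12 + 4*15 = 12 + 60 = 72)
h = 13 (h = 12 + 1 = 13)
o = -52 (o = 13*(-4) = -52)
s(V, v) = (72 + V)*(7 + V + v) (s(V, v) = (V + 72)*(v + (V + 7)) = (72 + V)*(v + (7 + V)) = (72 + V)*(7 + V + v))
-10153*s(o, 6) = -10153*(504 + (-52)² + 72*6 + 79*(-52) - 52*6) = -10153*(504 + 2704 + 432 - 4108 - 312) = -10153*(-780) = 7919340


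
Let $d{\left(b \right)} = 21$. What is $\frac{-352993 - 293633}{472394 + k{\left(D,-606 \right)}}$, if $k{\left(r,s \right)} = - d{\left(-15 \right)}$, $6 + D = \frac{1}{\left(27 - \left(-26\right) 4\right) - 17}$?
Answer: $- \frac{646626}{472373} \approx -1.3689$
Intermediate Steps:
$D = - \frac{683}{114}$ ($D = -6 + \frac{1}{\left(27 - \left(-26\right) 4\right) - 17} = -6 + \frac{1}{\left(27 - -104\right) - 17} = -6 + \frac{1}{\left(27 + 104\right) - 17} = -6 + \frac{1}{131 - 17} = -6 + \frac{1}{114} = - \frac{683}{114} \approx -5.9912$)
$k{\left(r,s \right)} = -21$ ($k{\left(r,s \right)} = \left(-1\right) 21 = -21$)
$\frac{-352993 - 293633}{472394 + k{\left(D,-606 \right)}} = \frac{-352993 - 293633}{472394 - 21} = - \frac{646626}{472373}$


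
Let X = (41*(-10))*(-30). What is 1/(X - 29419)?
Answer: -1/17119 ≈ -5.8415e-5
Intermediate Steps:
X = 12300 (X = -410*(-30) = 12300)
1/(X - 29419) = 1/(12300 - 29419) = 1/(-17119) = -1/17119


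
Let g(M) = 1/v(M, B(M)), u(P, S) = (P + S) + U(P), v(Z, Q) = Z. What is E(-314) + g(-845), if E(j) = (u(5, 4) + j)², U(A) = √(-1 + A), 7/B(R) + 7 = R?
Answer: 77578604/845 ≈ 91809.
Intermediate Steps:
B(R) = 7/(-7 + R)
u(P, S) = P + S + √(-1 + P) (u(P, S) = (P + S) + √(-1 + P) = P + S + √(-1 + P))
g(M) = 1/M
E(j) = (11 + j)² (E(j) = ((5 + 4 + √(-1 + 5)) + j)² = ((5 + 4 + √4) + j)² = ((5 + 4 + 2) + j)² = (11 + j)²)
E(-314) + g(-845) = (11 - 314)² + 1/(-845) = (-303)² - 1/845 = 91809 - 1/845 = 77578604/845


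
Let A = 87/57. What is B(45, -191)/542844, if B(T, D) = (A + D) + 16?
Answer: -824/2578509 ≈ -0.00031956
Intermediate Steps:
A = 29/19 (A = 87*(1/57) = 29/19 ≈ 1.5263)
B(T, D) = 333/19 + D (B(T, D) = (29/19 + D) + 16 = 333/19 + D)
B(45, -191)/542844 = (333/19 - 191)/542844 = -3296/19*1/542844 = -824/2578509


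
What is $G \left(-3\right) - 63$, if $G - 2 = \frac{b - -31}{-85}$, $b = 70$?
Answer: $- \frac{5562}{85} \approx -65.435$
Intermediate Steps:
$G = \frac{69}{85}$ ($G = 2 + \frac{70 - -31}{-85} = 2 + \left(70 + 31\right) \left(- \frac{1}{85}\right) = 2 + 101 \left(- \frac{1}{85}\right) = 2 - \frac{101}{85} = \frac{69}{85} \approx 0.81176$)
$G \left(-3\right) - 63 = \frac{69}{85} \left(-3\right) - 63 = - \frac{207}{85} - 63 = - \frac{5562}{85}$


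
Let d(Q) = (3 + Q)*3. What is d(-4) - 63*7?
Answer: -444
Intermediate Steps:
d(Q) = 9 + 3*Q
d(-4) - 63*7 = (9 + 3*(-4)) - 63*7 = (9 - 12) - 441 = -3 - 441 = -444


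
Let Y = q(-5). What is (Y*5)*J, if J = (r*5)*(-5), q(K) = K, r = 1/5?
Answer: 125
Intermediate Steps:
r = ⅕ (r = 1*(⅕) = ⅕ ≈ 0.20000)
J = -5 (J = ((⅕)*5)*(-5) = 1*(-5) = -5)
Y = -5
(Y*5)*J = -5*5*(-5) = -25*(-5) = 125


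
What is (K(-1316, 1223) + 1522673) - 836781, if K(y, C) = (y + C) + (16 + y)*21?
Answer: 658499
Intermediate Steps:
K(y, C) = 336 + C + 22*y (K(y, C) = (C + y) + (336 + 21*y) = 336 + C + 22*y)
(K(-1316, 1223) + 1522673) - 836781 = ((336 + 1223 + 22*(-1316)) + 1522673) - 836781 = ((336 + 1223 - 28952) + 1522673) - 836781 = (-27393 + 1522673) - 836781 = 1495280 - 836781 = 658499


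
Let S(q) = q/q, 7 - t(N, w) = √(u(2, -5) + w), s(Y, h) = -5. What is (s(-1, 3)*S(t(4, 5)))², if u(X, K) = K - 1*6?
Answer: 25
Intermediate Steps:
u(X, K) = -6 + K (u(X, K) = K - 6 = -6 + K)
t(N, w) = 7 - √(-11 + w) (t(N, w) = 7 - √((-6 - 5) + w) = 7 - √(-11 + w))
S(q) = 1
(s(-1, 3)*S(t(4, 5)))² = (-5*1)² = (-5)² = 25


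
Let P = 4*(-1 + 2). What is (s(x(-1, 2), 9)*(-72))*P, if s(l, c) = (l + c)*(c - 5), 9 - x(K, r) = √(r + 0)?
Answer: -20736 + 1152*√2 ≈ -19107.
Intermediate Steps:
x(K, r) = 9 - √r (x(K, r) = 9 - √(r + 0) = 9 - √r)
s(l, c) = (-5 + c)*(c + l) (s(l, c) = (c + l)*(-5 + c) = (-5 + c)*(c + l))
P = 4 (P = 4*1 = 4)
(s(x(-1, 2), 9)*(-72))*P = ((9² - 5*9 - 5*(9 - √2) + 9*(9 - √2))*(-72))*4 = ((81 - 45 + (-45 + 5*√2) + (81 - 9*√2))*(-72))*4 = ((72 - 4*√2)*(-72))*4 = (-5184 + 288*√2)*4 = -20736 + 1152*√2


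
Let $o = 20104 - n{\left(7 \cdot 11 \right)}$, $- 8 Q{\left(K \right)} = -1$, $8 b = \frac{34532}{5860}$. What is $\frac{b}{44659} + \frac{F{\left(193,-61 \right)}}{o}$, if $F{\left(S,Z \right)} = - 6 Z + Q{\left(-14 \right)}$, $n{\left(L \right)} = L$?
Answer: $\frac{95901996103}{5241100746980} \approx 0.018298$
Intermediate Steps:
$b = \frac{8633}{11720}$ ($b = \frac{34532 \cdot \frac{1}{5860}}{8} = \frac{1}{8} \cdot \frac{8633}{1465} = \frac{8633}{11720} \approx 0.7366$)
$Q{\left(K \right)} = \frac{1}{8}$ ($Q{\left(K \right)} = \left(- \frac{1}{8}\right) \left(-1\right) = \frac{1}{8}$)
$F{\left(S,Z \right)} = \frac{1}{8} - 6 Z$ ($F{\left(S,Z \right)} = - 6 Z + \frac{1}{8} = \frac{1}{8} - 6 Z$)
$o = 20027$ ($o = 20104 - 7 \cdot 11 = 20104 - 77 = 20027$)
$\frac{b}{44659} + \frac{F{\left(193,-61 \right)}}{o} = \frac{8633}{11720 \cdot 44659} + \frac{\frac{1}{8} - -366}{20027} = \frac{8633}{11720} \cdot \frac{1}{44659} + \left(\frac{1}{8} + 366\right) \frac{1}{20027} = \frac{8633}{523403480} + \frac{2929}{8} \cdot \frac{1}{20027} = \frac{8633}{523403480} + \frac{2929}{160216} = \frac{95901996103}{5241100746980}$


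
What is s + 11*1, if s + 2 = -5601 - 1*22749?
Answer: -28341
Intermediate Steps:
s = -28352 (s = -2 + (-5601 - 1*22749) = -2 + (-5601 - 22749) = -2 - 28350 = -28352)
s + 11*1 = -28352 + 11*1 = -28352 + 11 = -28341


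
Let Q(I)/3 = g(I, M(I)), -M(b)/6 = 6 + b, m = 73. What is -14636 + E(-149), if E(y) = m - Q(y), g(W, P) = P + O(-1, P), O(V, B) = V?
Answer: -17134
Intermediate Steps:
M(b) = -36 - 6*b (M(b) = -6*(6 + b) = -36 - 6*b)
g(W, P) = -1 + P (g(W, P) = P - 1 = -1 + P)
Q(I) = -111 - 18*I (Q(I) = 3*(-1 + (-36 - 6*I)) = 3*(-37 - 6*I) = -111 - 18*I)
E(y) = 184 + 18*y (E(y) = 73 - (-111 - 18*y) = 73 + (111 + 18*y) = 184 + 18*y)
-14636 + E(-149) = -14636 + (184 + 18*(-149)) = -14636 + (184 - 2682) = -14636 - 2498 = -17134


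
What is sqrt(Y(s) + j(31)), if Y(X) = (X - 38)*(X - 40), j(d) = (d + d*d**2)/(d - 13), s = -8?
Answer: sqrt(34783)/3 ≈ 62.167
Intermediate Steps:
j(d) = (d + d**3)/(-13 + d)
Y(X) = (-40 + X)*(-38 + X) (Y(X) = (-38 + X)*(-40 + X) = (-40 + X)*(-38 + X))
sqrt(Y(s) + j(31)) = sqrt((1520 + (-8)**2 - 78*(-8)) + (31 + 31**3)/(-13 + 31)) = sqrt((1520 + 64 + 624) + (31 + 29791)/18) = sqrt(2208 + (1/18)*29822) = sqrt(2208 + 14911/9) = sqrt(34783/9) = sqrt(34783)/3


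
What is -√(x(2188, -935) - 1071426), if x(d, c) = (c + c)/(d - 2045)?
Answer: -2*I*√45268301/13 ≈ -1035.1*I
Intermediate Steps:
x(d, c) = 2*c/(-2045 + d) (x(d, c) = (2*c)/(-2045 + d) = 2*c/(-2045 + d))
-√(x(2188, -935) - 1071426) = -√(2*(-935)/(-2045 + 2188) - 1071426) = -√(2*(-935)/143 - 1071426) = -√(2*(-935)*(1/143) - 1071426) = -√(-170/13 - 1071426) = -√(-13928708/13) = -2*I*√45268301/13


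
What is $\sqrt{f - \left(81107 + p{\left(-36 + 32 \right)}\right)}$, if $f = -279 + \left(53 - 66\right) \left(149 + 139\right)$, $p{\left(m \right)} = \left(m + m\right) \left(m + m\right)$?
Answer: $3 i \sqrt{9466} \approx 291.88 i$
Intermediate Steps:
$p{\left(m \right)} = 4 m^{2}$ ($p{\left(m \right)} = 2 m 2 m = 4 m^{2}$)
$f = -4023$ ($f = -279 - 3744 = -4023$)
$\sqrt{f - \left(81107 + p{\left(-36 + 32 \right)}\right)} = \sqrt{-4023 - \left(81107 + 4 \left(-36 + 32\right)^{2}\right)} = \sqrt{-4023 - \left(81107 + 4 \left(-4\right)^{2}\right)} = \sqrt{-4023 - \left(81107 + 4 \cdot 16\right)} = \sqrt{-4023 - 81171} = \sqrt{-85194} = 3 i \sqrt{9466}$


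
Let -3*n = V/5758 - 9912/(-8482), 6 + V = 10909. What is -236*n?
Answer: 8823599978/36629517 ≈ 240.89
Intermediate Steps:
V = 10903 (V = -6 + 10909 = 10903)
n = -74776271/73259034 (n = -(10903/5758 - 9912/(-8482))/3 = -(10903*(1/5758) - 9912*(-1/8482))/3 = -(10903/5758 + 4956/4241)/3 = -⅓*74776271/24419678 = -74776271/73259034 ≈ -1.0207)
-236*n = -236*(-74776271/73259034) = 8823599978/36629517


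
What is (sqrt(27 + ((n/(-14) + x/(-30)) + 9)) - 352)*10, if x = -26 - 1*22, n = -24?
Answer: -3520 + 8*sqrt(3010)/7 ≈ -3457.3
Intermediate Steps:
x = -48 (x = -26 - 22 = -48)
(sqrt(27 + ((n/(-14) + x/(-30)) + 9)) - 352)*10 = (sqrt(27 + ((-24/(-14) - 48/(-30)) + 9)) - 352)*10 = (sqrt(27 + ((-24*(-1/14) - 48*(-1/30)) + 9)) - 352)*10 = (sqrt(27 + ((12/7 + 8/5) + 9)) - 352)*10 = (sqrt(27 + (116/35 + 9)) - 352)*10 = (sqrt(27 + 431/35) - 352)*10 = (sqrt(1376/35) - 352)*10 = (4*sqrt(3010)/35 - 352)*10 = (-352 + 4*sqrt(3010)/35)*10 = -3520 + 8*sqrt(3010)/7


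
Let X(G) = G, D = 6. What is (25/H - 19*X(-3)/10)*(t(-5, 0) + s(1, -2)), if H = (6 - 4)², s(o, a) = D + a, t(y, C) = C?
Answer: 239/5 ≈ 47.800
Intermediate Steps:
s(o, a) = 6 + a
H = 4 (H = 2² = 4)
(25/H - 19*X(-3)/10)*(t(-5, 0) + s(1, -2)) = (25/4 - 19/(10/(-3)))*(0 + (6 - 2)) = (25*(¼) - 19/(10*(-⅓)))*(0 + 4) = (25/4 - 19/(-10/3))*4 = (25/4 - 19*(-3/10))*4 = (25/4 + 57/10)*4 = (239/20)*4 = 239/5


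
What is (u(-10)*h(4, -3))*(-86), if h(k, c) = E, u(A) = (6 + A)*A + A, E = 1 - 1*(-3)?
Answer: -10320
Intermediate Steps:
E = 4 (E = 1 + 3 = 4)
u(A) = A + A*(6 + A) (u(A) = A*(6 + A) + A = A + A*(6 + A))
h(k, c) = 4
(u(-10)*h(4, -3))*(-86) = (-10*(7 - 10)*4)*(-86) = (-10*(-3)*4)*(-86) = (30*4)*(-86) = 120*(-86) = -10320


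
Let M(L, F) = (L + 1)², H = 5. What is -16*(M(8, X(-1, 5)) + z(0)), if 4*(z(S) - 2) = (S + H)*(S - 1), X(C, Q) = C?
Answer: -1308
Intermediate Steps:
z(S) = 2 + (-1 + S)*(5 + S)/4 (z(S) = 2 + ((S + 5)*(S - 1))/4 = 2 + ((5 + S)*(-1 + S))/4 = 2 + ((-1 + S)*(5 + S))/4 = 2 + (-1 + S)*(5 + S)/4)
M(L, F) = (1 + L)²
-16*(M(8, X(-1, 5)) + z(0)) = -16*((1 + 8)² + (¾ + 0 + (¼)*0²)) = -16*(9² + (¾ + 0 + (¼)*0)) = -16*(81 + (¾ + 0 + 0)) = -16*(81 + ¾) = -16*327/4 = -1308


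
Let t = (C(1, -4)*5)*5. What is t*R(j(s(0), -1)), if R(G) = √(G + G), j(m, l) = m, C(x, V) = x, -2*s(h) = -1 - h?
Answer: 25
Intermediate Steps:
s(h) = ½ + h/2 (s(h) = -(-1 - h)/2 = ½ + h/2)
R(G) = √2*√G (R(G) = √(2*G) = √2*√G)
t = 25 (t = (1*5)*5 = 5*5 = 25)
t*R(j(s(0), -1)) = 25*(√2*√(½ + (½)*0)) = 25*(√2*√(½ + 0)) = 25*(√2*√(½)) = 25*(√2*(√2/2)) = 25*1 = 25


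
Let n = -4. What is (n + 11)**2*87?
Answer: 4263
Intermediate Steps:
(n + 11)**2*87 = (-4 + 11)**2*87 = 7**2*87 = 49*87 = 4263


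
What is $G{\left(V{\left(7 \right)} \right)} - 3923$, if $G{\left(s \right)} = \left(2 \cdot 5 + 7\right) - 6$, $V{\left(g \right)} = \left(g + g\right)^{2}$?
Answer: $-3912$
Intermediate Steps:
$V{\left(g \right)} = 4 g^{2}$ ($V{\left(g \right)} = \left(2 g\right)^{2} = 4 g^{2}$)
$G{\left(s \right)} = 11$ ($G{\left(s \right)} = \left(10 + 7\right) - 6 = 17 - 6 = 11$)
$G{\left(V{\left(7 \right)} \right)} - 3923 = 11 - 3923 = -3912$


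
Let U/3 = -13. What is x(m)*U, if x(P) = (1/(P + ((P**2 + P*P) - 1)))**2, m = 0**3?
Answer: -39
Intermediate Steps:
m = 0
x(P) = (-1 + P + 2*P**2)**(-2) (x(P) = (1/(P + ((P**2 + P**2) - 1)))**2 = (1/(P + (2*P**2 - 1)))**2 = (1/(P + (-1 + 2*P**2)))**2 = (1/(-1 + P + 2*P**2))**2 = (-1 + P + 2*P**2)**(-2))
U = -39 (U = 3*(-13) = -39)
x(m)*U = -39/(-1 + 0 + 2*0**2)**2 = -39/(-1 + 0 + 2*0)**2 = -39/(-1 + 0 + 0)**2 = -39/(-1)**2 = 1*(-39) = -39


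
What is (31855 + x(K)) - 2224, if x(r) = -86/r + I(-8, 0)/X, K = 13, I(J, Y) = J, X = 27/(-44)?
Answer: 10402735/351 ≈ 29637.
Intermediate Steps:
X = -27/44 (X = 27*(-1/44) = -27/44 ≈ -0.61364)
x(r) = 352/27 - 86/r (x(r) = -86/r - 8/(-27/44) = -86/r - 8*(-44/27) = -86/r + 352/27 = 352/27 - 86/r)
(31855 + x(K)) - 2224 = (31855 + (352/27 - 86/13)) - 2224 = (31855 + 2254/351) - 2224 = 11183359/351 - 2224 = 10402735/351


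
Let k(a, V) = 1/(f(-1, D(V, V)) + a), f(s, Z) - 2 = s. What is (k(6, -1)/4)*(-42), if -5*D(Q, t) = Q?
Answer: -3/2 ≈ -1.5000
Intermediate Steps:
D(Q, t) = -Q/5
f(s, Z) = 2 + s
k(a, V) = 1/(1 + a) (k(a, V) = 1/((2 - 1) + a) = 1/(1 + a))
(k(6, -1)/4)*(-42) = (1/((1 + 6)*4))*(-42) = ((¼)/7)*(-42) = ((⅐)*(¼))*(-42) = (1/28)*(-42) = -3/2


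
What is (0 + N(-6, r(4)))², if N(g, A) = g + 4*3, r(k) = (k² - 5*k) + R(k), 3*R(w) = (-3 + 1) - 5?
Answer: 36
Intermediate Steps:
R(w) = -7/3 (R(w) = ((-3 + 1) - 5)/3 = (-2 - 5)/3 = (⅓)*(-7) = -7/3)
r(k) = -7/3 + k² - 5*k (r(k) = (k² - 5*k) - 7/3 = -7/3 + k² - 5*k)
N(g, A) = 12 + g (N(g, A) = g + 12 = 12 + g)
(0 + N(-6, r(4)))² = (0 + (12 - 6))² = (0 + 6)² = 6² = 36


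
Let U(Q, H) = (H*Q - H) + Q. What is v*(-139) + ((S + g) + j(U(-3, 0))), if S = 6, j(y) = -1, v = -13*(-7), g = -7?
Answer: -12651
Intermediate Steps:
v = 91
U(Q, H) = Q - H + H*Q (U(Q, H) = (-H + H*Q) + Q = Q - H + H*Q)
v*(-139) + ((S + g) + j(U(-3, 0))) = 91*(-139) + ((6 - 7) - 1) = -12649 + (-1 - 1) = -12649 - 2 = -12651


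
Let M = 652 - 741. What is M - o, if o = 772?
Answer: -861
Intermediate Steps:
M = -89
M - o = -89 - 1*772 = -89 - 772 = -861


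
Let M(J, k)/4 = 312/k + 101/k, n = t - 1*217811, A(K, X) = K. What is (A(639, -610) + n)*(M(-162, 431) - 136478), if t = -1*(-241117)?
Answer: -1408453663870/431 ≈ -3.2679e+9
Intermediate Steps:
t = 241117
n = 23306 (n = 241117 - 1*217811 = 241117 - 217811 = 23306)
M(J, k) = 1652/k (M(J, k) = 4*(312/k + 101/k) = 4*(413/k) = 1652/k)
(A(639, -610) + n)*(M(-162, 431) - 136478) = (639 + 23306)*(1652/431 - 136478) = 23945*(1652*(1/431) - 136478) = 23945*(1652/431 - 136478) = 23945*(-58820366/431) = -1408453663870/431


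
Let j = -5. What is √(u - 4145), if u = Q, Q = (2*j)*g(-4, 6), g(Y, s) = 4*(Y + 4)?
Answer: I*√4145 ≈ 64.382*I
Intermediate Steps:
g(Y, s) = 16 + 4*Y (g(Y, s) = 4*(4 + Y) = 16 + 4*Y)
Q = 0 (Q = (2*(-5))*(16 + 4*(-4)) = -10*(16 - 16) = -10*0 = 0)
u = 0
√(u - 4145) = √(0 - 4145) = √(-4145) = I*√4145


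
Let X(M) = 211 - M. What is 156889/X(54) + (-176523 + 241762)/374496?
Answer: 58764545467/58795872 ≈ 999.47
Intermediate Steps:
156889/X(54) + (-176523 + 241762)/374496 = 156889/(211 - 1*54) + (-176523 + 241762)/374496 = 156889/(211 - 54) + 65239*(1/374496) = 156889/157 + 65239/374496 = 58764545467/58795872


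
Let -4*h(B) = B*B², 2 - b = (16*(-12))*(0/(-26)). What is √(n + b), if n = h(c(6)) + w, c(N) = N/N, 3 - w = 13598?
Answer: I*√54373/2 ≈ 116.59*I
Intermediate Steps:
w = -13595 (w = 3 - 1*13598 = 3 - 13598 = -13595)
b = 2 (b = 2 - 16*(-12)*0/(-26) = 2 - (-192)*0*(-1/26) = 2 - (-192)*0 = 2 - 1*0 = 2 + 0 = 2)
c(N) = 1
h(B) = -B³/4 (h(B) = -B*B²/4 = -B³/4)
n = -54381/4 (n = -¼*1³ - 13595 = -¼*1 - 13595 = -¼ - 13595 = -54381/4 ≈ -13595.)
√(n + b) = √(-54381/4 + 2) = √(-54373/4) = I*√54373/2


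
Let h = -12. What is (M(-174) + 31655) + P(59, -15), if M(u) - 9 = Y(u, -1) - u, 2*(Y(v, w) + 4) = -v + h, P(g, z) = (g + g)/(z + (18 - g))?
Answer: 893561/28 ≈ 31913.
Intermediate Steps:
P(g, z) = 2*g/(18 + z - g) (P(g, z) = (2*g)/(18 + z - g) = 2*g/(18 + z - g))
Y(v, w) = -10 - v/2 (Y(v, w) = -4 + (-v - 12)/2 = -4 + (-12 - v)/2 = -4 + (-6 - v/2) = -10 - v/2)
M(u) = -1 - 3*u/2 (M(u) = 9 + ((-10 - u/2) - u) = 9 + (-10 - 3*u/2) = -1 - 3*u/2)
(M(-174) + 31655) + P(59, -15) = ((-1 - 3/2*(-174)) + 31655) + 2*59/(18 - 15 - 1*59) = ((-1 + 261) + 31655) + 2*59/(18 - 15 - 59) = (260 + 31655) + 2*59/(-56) = 31915 + 2*59*(-1/56) = 31915 - 59/28 = 893561/28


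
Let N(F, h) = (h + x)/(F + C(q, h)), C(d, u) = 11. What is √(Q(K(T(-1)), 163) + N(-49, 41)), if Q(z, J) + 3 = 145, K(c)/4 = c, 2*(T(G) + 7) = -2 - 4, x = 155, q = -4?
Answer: 10*√494/19 ≈ 11.698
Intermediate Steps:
T(G) = -10 (T(G) = -7 + (-2 - 4)/2 = -7 + (½)*(-6) = -7 - 3 = -10)
K(c) = 4*c
Q(z, J) = 142 (Q(z, J) = -3 + 145 = 142)
N(F, h) = (155 + h)/(11 + F) (N(F, h) = (h + 155)/(F + 11) = (155 + h)/(11 + F))
√(Q(K(T(-1)), 163) + N(-49, 41)) = √(142 + (155 + 41)/(11 - 49)) = √(142 + 196/(-38)) = √(142 - 1/38*196) = √(142 - 98/19) = √(2600/19) = 10*√494/19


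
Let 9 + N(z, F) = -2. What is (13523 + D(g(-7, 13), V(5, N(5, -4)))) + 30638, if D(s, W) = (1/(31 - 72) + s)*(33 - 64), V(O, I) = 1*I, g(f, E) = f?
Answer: 1819529/41 ≈ 44379.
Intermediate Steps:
N(z, F) = -11 (N(z, F) = -9 - 2 = -11)
V(O, I) = I
D(s, W) = 31/41 - 31*s (D(s, W) = (1/(-41) + s)*(-31) = (-1/41 + s)*(-31) = 31/41 - 31*s)
(13523 + D(g(-7, 13), V(5, N(5, -4)))) + 30638 = (13523 + (31/41 - 31*(-7))) + 30638 = (13523 + (31/41 + 217)) + 30638 = (13523 + 8928/41) + 30638 = 563371/41 + 30638 = 1819529/41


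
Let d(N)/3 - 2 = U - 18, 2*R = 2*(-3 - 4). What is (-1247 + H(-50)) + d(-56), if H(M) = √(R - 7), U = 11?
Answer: -1262 + I*√14 ≈ -1262.0 + 3.7417*I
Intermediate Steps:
R = -7 (R = (2*(-3 - 4))/2 = (2*(-7))/2 = (½)*(-14) = -7)
H(M) = I*√14 (H(M) = √(-7 - 7) = √(-14) = I*√14)
d(N) = -15 (d(N) = 6 + 3*(11 - 18) = 6 + 3*(-7) = 6 - 21 = -15)
(-1247 + H(-50)) + d(-56) = (-1247 + I*√14) - 15 = -1262 + I*√14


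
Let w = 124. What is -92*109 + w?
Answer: -9904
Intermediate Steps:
-92*109 + w = -92*109 + 124 = -10028 + 124 = -9904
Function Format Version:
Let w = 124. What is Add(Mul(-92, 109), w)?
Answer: -9904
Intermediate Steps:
Add(Mul(-92, 109), w) = Add(Mul(-92, 109), 124) = Add(-10028, 124) = -9904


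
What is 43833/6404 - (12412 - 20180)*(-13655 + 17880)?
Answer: 210178043033/6404 ≈ 3.2820e+7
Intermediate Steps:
43833/6404 - (12412 - 20180)*(-13655 + 17880) = 43833*(1/6404) - (-7768)*4225 = 43833/6404 - 1*(-32819800) = 43833/6404 + 32819800 = 210178043033/6404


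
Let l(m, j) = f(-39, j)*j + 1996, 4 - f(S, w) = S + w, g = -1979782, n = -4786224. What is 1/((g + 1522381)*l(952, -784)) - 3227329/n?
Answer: 26504546916037717/39307024030716848 ≈ 0.67430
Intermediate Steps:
f(S, w) = 4 - S - w (f(S, w) = 4 - (S + w) = 4 + (-S - w) = 4 - S - w)
l(m, j) = 1996 + j*(43 - j) (l(m, j) = (4 - 1*(-39) - j)*j + 1996 = (4 + 39 - j)*j + 1996 = (43 - j)*j + 1996 = j*(43 - j) + 1996 = 1996 + j*(43 - j))
1/((g + 1522381)*l(952, -784)) - 3227329/n = 1/((-1979782 + 1522381)*(1996 - 1*(-784)*(-43 - 784))) - 3227329/(-4786224) = 1/((-457401)*(1996 - 1*(-784)*(-827))) - 3227329*(-1/4786224) = -1/(457401*(1996 - 648368)) + 3227329/4786224 = -1/457401/(-646372) + 3227329/4786224 = -1/457401*(-1/646372) + 3227329/4786224 = 1/295651199172 + 3227329/4786224 = 26504546916037717/39307024030716848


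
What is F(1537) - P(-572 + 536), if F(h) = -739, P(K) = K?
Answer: -703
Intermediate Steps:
F(1537) - P(-572 + 536) = -739 - (-572 + 536) = -739 - 1*(-36) = -739 + 36 = -703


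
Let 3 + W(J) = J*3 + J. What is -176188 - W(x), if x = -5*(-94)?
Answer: -178065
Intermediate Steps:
x = 470
W(J) = -3 + 4*J (W(J) = -3 + (J*3 + J) = -3 + (3*J + J) = -3 + 4*J)
-176188 - W(x) = -176188 - (-3 + 4*470) = -176188 - (-3 + 1880) = -176188 - 1*1877 = -176188 - 1877 = -178065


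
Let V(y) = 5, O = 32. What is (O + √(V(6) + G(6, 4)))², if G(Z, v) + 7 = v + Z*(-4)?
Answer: (32 + I*√22)² ≈ 1002.0 + 300.19*I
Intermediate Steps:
G(Z, v) = -7 + v - 4*Z (G(Z, v) = -7 + (v + Z*(-4)) = -7 + (v - 4*Z) = -7 + v - 4*Z)
(O + √(V(6) + G(6, 4)))² = (32 + √(5 + (-7 + 4 - 4*6)))² = (32 + √(5 + (-7 + 4 - 24)))² = (32 + √(5 - 27))² = (32 + √(-22))² = (32 + I*√22)²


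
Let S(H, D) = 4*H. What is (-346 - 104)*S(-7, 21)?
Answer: 12600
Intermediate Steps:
(-346 - 104)*S(-7, 21) = (-346 - 104)*(4*(-7)) = -450*(-28) = 12600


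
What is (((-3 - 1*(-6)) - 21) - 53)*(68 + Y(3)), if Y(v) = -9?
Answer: -4189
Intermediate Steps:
(((-3 - 1*(-6)) - 21) - 53)*(68 + Y(3)) = (((-3 - 1*(-6)) - 21) - 53)*(68 - 9) = (((-3 + 6) - 21) - 53)*59 = ((3 - 21) - 53)*59 = (-18 - 53)*59 = -71*59 = -4189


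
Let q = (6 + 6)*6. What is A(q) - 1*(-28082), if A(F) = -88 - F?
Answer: 27922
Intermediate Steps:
q = 72 (q = 12*6 = 72)
A(q) - 1*(-28082) = (-88 - 1*72) - 1*(-28082) = (-88 - 72) + 28082 = -160 + 28082 = 27922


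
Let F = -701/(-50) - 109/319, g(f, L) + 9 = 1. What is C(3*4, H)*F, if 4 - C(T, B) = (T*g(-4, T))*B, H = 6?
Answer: 436338/55 ≈ 7933.4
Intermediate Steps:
g(f, L) = -8 (g(f, L) = -9 + 1 = -8)
C(T, B) = 4 + 8*B*T (C(T, B) = 4 - T*(-8)*B = 4 - (-8*T)*B = 4 - (-8)*B*T = 4 + 8*B*T)
F = 218169/15950 (F = -701*(-1/50) - 109*1/319 = 701/50 - 109/319 = 218169/15950 ≈ 13.678)
C(3*4, H)*F = (4 + 8*6*(3*4))*(218169/15950) = (4 + 8*6*12)*(218169/15950) = (4 + 576)*(218169/15950) = 580*(218169/15950) = 436338/55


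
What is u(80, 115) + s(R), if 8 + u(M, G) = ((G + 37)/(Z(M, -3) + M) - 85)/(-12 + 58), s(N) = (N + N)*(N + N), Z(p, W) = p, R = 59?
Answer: 12801039/920 ≈ 13914.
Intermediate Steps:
s(N) = 4*N² (s(N) = (2*N)*(2*N) = 4*N²)
u(M, G) = -453/46 + (37 + G)/(92*M) (u(M, G) = -8 + ((G + 37)/(M + M) - 85)/(-12 + 58) = -8 + ((37 + G)/((2*M)) - 85)/46 = -8 + ((37 + G)*(1/(2*M)) - 85)*(1/46) = -8 + ((37 + G)/(2*M) - 85)*(1/46) = -8 + (-85 + (37 + G)/(2*M))*(1/46) = -8 + (-85/46 + (37 + G)/(92*M)) = -453/46 + (37 + G)/(92*M))
u(80, 115) + s(R) = (1/92)*(37 + 115 - 906*80)/80 + 4*59² = (1/92)*(1/80)*(37 + 115 - 72480) + 4*3481 = (1/92)*(1/80)*(-72328) + 13924 = -9041/920 + 13924 = 12801039/920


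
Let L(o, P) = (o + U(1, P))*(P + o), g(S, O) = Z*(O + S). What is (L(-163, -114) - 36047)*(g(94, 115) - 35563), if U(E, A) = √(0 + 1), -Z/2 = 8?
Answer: -343432089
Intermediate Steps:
Z = -16 (Z = -2*8 = -16)
U(E, A) = 1 (U(E, A) = √1 = 1)
g(S, O) = -16*O - 16*S (g(S, O) = -16*(O + S) = -16*O - 16*S)
L(o, P) = (1 + o)*(P + o) (L(o, P) = (o + 1)*(P + o) = (1 + o)*(P + o))
(L(-163, -114) - 36047)*(g(94, 115) - 35563) = ((-114 - 163 + (-163)² - 114*(-163)) - 36047)*((-16*115 - 16*94) - 35563) = ((-114 - 163 + 26569 + 18582) - 36047)*((-1840 - 1504) - 35563) = (44874 - 36047)*(-3344 - 35563) = 8827*(-38907) = -343432089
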